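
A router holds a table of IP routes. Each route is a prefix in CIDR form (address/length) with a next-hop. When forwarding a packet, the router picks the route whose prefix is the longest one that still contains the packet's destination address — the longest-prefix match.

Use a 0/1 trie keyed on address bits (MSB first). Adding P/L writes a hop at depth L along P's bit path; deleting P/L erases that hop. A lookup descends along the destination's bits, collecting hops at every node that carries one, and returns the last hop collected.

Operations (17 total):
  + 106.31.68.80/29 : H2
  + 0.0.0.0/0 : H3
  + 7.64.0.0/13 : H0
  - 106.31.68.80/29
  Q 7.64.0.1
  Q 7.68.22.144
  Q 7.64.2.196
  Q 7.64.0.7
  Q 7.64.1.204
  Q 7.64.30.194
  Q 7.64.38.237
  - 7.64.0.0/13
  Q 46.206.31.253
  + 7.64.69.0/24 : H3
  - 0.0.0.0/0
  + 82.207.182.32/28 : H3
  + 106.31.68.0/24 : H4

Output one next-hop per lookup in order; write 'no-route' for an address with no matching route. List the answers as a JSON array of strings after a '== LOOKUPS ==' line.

Process each operation:
  + 106.31.68.80/29 (H2) depth=29
  + 0.0.0.0/0 (H3) depth=0
  + 7.64.0.0/13 (H0) depth=13
  del 106.31.68.80/29 (clear depth 29)
  Q 7.64.0.1: descend 0000011101000 ; hops seen [H3,H0] ; pick H0
  Q 7.68.22.144: descend 0000011101000 ; hops seen [H3,H0] ; pick H0
  Q 7.64.2.196: descend 0000011101000 ; hops seen [H3,H0] ; pick H0
  Q 7.64.0.7: descend 0000011101000 ; hops seen [H3,H0] ; pick H0
  Q 7.64.1.204: descend 0000011101000 ; hops seen [H3,H0] ; pick H0
  Q 7.64.30.194: descend 0000011101000 ; hops seen [H3,H0] ; pick H0
  Q 7.64.38.237: descend 0000011101000 ; hops seen [H3,H0] ; pick H0
  del 7.64.0.0/13 (clear depth 13)
  Q 46.206.31.253: descend 00 ; hops seen [H3] ; pick H3
  + 7.64.69.0/24 (H3) depth=24
  del 0.0.0.0/0 (clear depth 0)
  + 82.207.182.32/28 (H3) depth=28
  + 106.31.68.0/24 (H4) depth=24

== LOOKUPS ==
["H0","H0","H0","H0","H0","H0","H0","H3"]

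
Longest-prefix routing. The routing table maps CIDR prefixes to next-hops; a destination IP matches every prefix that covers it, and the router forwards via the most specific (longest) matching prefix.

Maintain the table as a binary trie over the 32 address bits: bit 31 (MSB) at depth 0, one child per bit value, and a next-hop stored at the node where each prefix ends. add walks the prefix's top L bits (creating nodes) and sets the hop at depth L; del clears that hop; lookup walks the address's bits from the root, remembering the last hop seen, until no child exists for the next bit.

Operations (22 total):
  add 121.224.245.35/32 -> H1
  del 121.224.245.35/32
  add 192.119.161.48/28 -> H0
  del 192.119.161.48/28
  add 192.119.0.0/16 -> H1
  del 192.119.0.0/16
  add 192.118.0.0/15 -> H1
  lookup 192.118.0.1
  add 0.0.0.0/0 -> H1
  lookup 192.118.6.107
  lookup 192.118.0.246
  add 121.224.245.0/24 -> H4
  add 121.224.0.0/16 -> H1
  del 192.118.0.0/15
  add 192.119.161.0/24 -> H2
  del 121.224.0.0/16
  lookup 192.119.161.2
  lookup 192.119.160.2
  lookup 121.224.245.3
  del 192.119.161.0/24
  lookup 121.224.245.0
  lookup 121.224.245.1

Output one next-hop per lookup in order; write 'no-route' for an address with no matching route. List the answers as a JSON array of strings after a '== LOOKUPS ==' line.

Trace:
  add 121.224.245.35/32 -> H1 at depth 32
  del 121.224.245.35/32 (clear depth 32)
  add 192.119.161.48/28 -> H0 at depth 28
  del 192.119.161.48/28 (clear depth 28)
  add 192.119.0.0/16 -> H1 at depth 16
  del 192.119.0.0/16 (clear depth 16)
  add 192.118.0.0/15 -> H1 at depth 15
  ? 192.118.0.1  path d0:-→d1:-→d2:-→d3:-→d4:-→d5:-→d6:-→d7:-→d8:-→d9:-→d10:-→d11:-→d12:-→d13:-→d14:-→d15:H1  best=H1
  add 0.0.0.0/0 -> H1 at depth 0
  ? 192.118.6.107  path d0:H1→d1:-→d2:-→d3:-→d4:-→d5:-→d6:-→d7:-→d8:-→d9:-→d10:-→d11:-→d12:-→d13:-→d14:-→d15:H1  best=H1
  ? 192.118.0.246  path d0:H1→d1:-→d2:-→d3:-→d4:-→d5:-→d6:-→d7:-→d8:-→d9:-→d10:-→d11:-→d12:-→d13:-→d14:-→d15:H1  best=H1
  add 121.224.245.0/24 -> H4 at depth 24
  add 121.224.0.0/16 -> H1 at depth 16
  del 192.118.0.0/15 (clear depth 15)
  add 192.119.161.0/24 -> H2 at depth 24
  del 121.224.0.0/16 (clear depth 16)
  ? 192.119.161.2  path d0:H1→d1:-→d2:-→d3:-→d4:-→d5:-→d6:-→d7:-→d8:-→d9:-→d10:-→d11:-→d12:-→d13:-→d14:-→d15:-→d16:-→d17:-→d18:-→d19:-→d20:-→d21:-→d22:-→d23:-→d24:H2→d25:-→d26:-  best=H2
  ? 192.119.160.2  path d0:H1→d1:-→d2:-→d3:-→d4:-→d5:-→d6:-→d7:-→d8:-→d9:-→d10:-→d11:-→d12:-→d13:-→d14:-→d15:-→d16:-→d17:-→d18:-→d19:-→d20:-→d21:-→d22:-→d23:-  best=H1
  ? 121.224.245.3  path d0:H1→d1:-→d2:-→d3:-→d4:-→d5:-→d6:-→d7:-→d8:-→d9:-→d10:-→d11:-→d12:-→d13:-→d14:-→d15:-→d16:-→d17:-→d18:-→d19:-→d20:-→d21:-→d22:-→d23:-→d24:H4→d25:-→d26:-  best=H4
  del 192.119.161.0/24 (clear depth 24)
  ? 121.224.245.0  path d0:H1→d1:-→d2:-→d3:-→d4:-→d5:-→d6:-→d7:-→d8:-→d9:-→d10:-→d11:-→d12:-→d13:-→d14:-→d15:-→d16:-→d17:-→d18:-→d19:-→d20:-→d21:-→d22:-→d23:-→d24:H4→d25:-→d26:-  best=H4
  ? 121.224.245.1  path d0:H1→d1:-→d2:-→d3:-→d4:-→d5:-→d6:-→d7:-→d8:-→d9:-→d10:-→d11:-→d12:-→d13:-→d14:-→d15:-→d16:-→d17:-→d18:-→d19:-→d20:-→d21:-→d22:-→d23:-→d24:H4→d25:-→d26:-  best=H4

== LOOKUPS ==
["H1","H1","H1","H2","H1","H4","H4","H4"]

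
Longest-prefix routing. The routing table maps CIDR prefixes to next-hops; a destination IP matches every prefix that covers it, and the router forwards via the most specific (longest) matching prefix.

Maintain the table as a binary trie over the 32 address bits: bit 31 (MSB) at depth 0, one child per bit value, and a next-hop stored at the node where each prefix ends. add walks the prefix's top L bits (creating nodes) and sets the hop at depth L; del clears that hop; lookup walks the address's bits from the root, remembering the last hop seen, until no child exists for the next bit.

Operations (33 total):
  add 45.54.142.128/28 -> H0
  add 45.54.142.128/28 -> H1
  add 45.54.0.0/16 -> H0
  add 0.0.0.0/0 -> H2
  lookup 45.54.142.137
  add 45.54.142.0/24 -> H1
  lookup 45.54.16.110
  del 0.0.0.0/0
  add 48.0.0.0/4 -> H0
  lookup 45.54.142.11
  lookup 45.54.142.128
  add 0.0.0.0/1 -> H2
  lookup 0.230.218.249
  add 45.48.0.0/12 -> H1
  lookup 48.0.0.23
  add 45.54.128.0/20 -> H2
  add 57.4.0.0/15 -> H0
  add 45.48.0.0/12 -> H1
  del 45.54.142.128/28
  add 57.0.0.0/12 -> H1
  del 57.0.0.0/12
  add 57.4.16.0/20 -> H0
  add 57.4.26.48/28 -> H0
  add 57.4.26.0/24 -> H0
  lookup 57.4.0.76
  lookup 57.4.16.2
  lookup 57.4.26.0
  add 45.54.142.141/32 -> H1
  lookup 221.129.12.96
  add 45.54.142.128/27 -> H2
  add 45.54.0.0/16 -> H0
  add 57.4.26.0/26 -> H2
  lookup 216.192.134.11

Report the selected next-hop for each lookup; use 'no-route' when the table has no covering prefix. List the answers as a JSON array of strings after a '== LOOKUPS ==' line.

Apply in order:
  add 45.54.142.128/28 -> H0 at depth 28
  add 45.54.142.128/28 -> H1 at depth 28
  add 45.54.0.0/16 -> H0 at depth 16
  add 0.0.0.0/0 -> H2 at depth 0
  ? 45.54.142.137  path d0:H2→d1:-→d2:-→d3:-→d4:-→d5:-→d6:-→d7:-→d8:-→d9:-→d10:-→d11:-→d12:-→d13:-→d14:-→d15:-→d16:H0→d17:-→d18:-→d19:-→d20:-→d21:-→d22:-→d23:-→d24:-→d25:-→d26:-→d27:-→d28:H1  best=H1
  add 45.54.142.0/24 -> H1 at depth 24
  ? 45.54.16.110  path d0:H2→d1:-→d2:-→d3:-→d4:-→d5:-→d6:-→d7:-→d8:-→d9:-→d10:-→d11:-→d12:-→d13:-→d14:-→d15:-→d16:H0  best=H0
  del 0.0.0.0/0 (clear depth 0)
  add 48.0.0.0/4 -> H0 at depth 4
  ? 45.54.142.11  path d0:-→d1:-→d2:-→d3:-→d4:-→d5:-→d6:-→d7:-→d8:-→d9:-→d10:-→d11:-→d12:-→d13:-→d14:-→d15:-→d16:H0→d17:-→d18:-→d19:-→d20:-→d21:-→d22:-→d23:-→d24:H1  best=H1
  ? 45.54.142.128  path d0:-→d1:-→d2:-→d3:-→d4:-→d5:-→d6:-→d7:-→d8:-→d9:-→d10:-→d11:-→d12:-→d13:-→d14:-→d15:-→d16:H0→d17:-→d18:-→d19:-→d20:-→d21:-→d22:-→d23:-→d24:H1→d25:-→d26:-→d27:-→d28:H1  best=H1
  add 0.0.0.0/1 -> H2 at depth 1
  ? 0.230.218.249  path d0:-→d1:H2→d2:-  best=H2
  add 45.48.0.0/12 -> H1 at depth 12
  ? 48.0.0.23  path d0:-→d1:H2→d2:-→d3:-→d4:H0  best=H0
  add 45.54.128.0/20 -> H2 at depth 20
  add 57.4.0.0/15 -> H0 at depth 15
  add 45.48.0.0/12 -> H1 at depth 12
  del 45.54.142.128/28 (clear depth 28)
  add 57.0.0.0/12 -> H1 at depth 12
  del 57.0.0.0/12 (clear depth 12)
  add 57.4.16.0/20 -> H0 at depth 20
  add 57.4.26.48/28 -> H0 at depth 28
  add 57.4.26.0/24 -> H0 at depth 24
  ? 57.4.0.76  path d0:-→d1:H2→d2:-→d3:-→d4:H0→d5:-→d6:-→d7:-→d8:-→d9:-→d10:-→d11:-→d12:-→d13:-→d14:-→d15:H0→d16:-→d17:-→d18:-→d19:-  best=H0
  ? 57.4.16.2  path d0:-→d1:H2→d2:-→d3:-→d4:H0→d5:-→d6:-→d7:-→d8:-→d9:-→d10:-→d11:-→d12:-→d13:-→d14:-→d15:H0→d16:-→d17:-→d18:-→d19:-→d20:H0  best=H0
  ? 57.4.26.0  path d0:-→d1:H2→d2:-→d3:-→d4:H0→d5:-→d6:-→d7:-→d8:-→d9:-→d10:-→d11:-→d12:-→d13:-→d14:-→d15:H0→d16:-→d17:-→d18:-→d19:-→d20:H0→d21:-→d22:-→d23:-→d24:H0→d25:-→d26:-  best=H0
  add 45.54.142.141/32 -> H1 at depth 32
  ? 221.129.12.96  path d0:-  best=no-route
  add 45.54.142.128/27 -> H2 at depth 27
  add 45.54.0.0/16 -> H0 at depth 16
  add 57.4.26.0/26 -> H2 at depth 26
  ? 216.192.134.11  path d0:-  best=no-route

== LOOKUPS ==
["H1","H0","H1","H1","H2","H0","H0","H0","H0","no-route","no-route"]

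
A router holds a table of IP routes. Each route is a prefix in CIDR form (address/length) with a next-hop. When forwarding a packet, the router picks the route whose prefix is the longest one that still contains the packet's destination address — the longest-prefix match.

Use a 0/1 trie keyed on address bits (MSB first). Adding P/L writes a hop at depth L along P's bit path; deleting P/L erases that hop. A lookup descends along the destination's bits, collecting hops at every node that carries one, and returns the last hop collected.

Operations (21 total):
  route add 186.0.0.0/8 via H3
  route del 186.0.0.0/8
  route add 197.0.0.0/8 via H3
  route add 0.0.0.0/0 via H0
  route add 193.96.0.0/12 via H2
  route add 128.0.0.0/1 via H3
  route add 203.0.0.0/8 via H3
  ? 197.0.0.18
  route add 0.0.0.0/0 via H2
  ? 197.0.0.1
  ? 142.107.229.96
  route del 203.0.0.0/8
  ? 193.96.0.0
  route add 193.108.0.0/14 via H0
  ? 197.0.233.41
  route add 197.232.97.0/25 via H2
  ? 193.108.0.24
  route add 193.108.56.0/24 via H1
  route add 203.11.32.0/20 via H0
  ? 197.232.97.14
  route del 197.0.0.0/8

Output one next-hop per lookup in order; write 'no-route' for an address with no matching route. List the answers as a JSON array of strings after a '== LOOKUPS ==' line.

Trace:
  + 186.0.0.0/8 (H3) depth=8
  - 186.0.0.0/8 clear@8
  + 197.0.0.0/8 (H3) depth=8
  + 0.0.0.0/0 (H0) depth=0
  + 193.96.0.0/12 (H2) depth=12
  + 128.0.0.0/1 (H3) depth=1
  + 203.0.0.0/8 (H3) depth=8
  lookup 197.0.0.18: bits 11000101 walk d0:H0→d1:H3→d2:-→d3:-→d4:-→d5:-→d6:-→d7:-→d8:H3 -> H3
  + 0.0.0.0/0 (H2) depth=0
  lookup 197.0.0.1: bits 11000101 walk d0:H2→d1:H3→d2:-→d3:-→d4:-→d5:-→d6:-→d7:-→d8:H3 -> H3
  lookup 142.107.229.96: bits 10 walk d0:H2→d1:H3→d2:- -> H3
  - 203.0.0.0/8 clear@8
  lookup 193.96.0.0: bits 110000010110 walk d0:H2→d1:H3→d2:-→d3:-→d4:-→d5:-→d6:-→d7:-→d8:-→d9:-→d10:-→d11:-→d12:H2 -> H2
  + 193.108.0.0/14 (H0) depth=14
  lookup 197.0.233.41: bits 11000101 walk d0:H2→d1:H3→d2:-→d3:-→d4:-→d5:-→d6:-→d7:-→d8:H3 -> H3
  + 197.232.97.0/25 (H2) depth=25
  lookup 193.108.0.24: bits 11000001011011 walk d0:H2→d1:H3→d2:-→d3:-→d4:-→d5:-→d6:-→d7:-→d8:-→d9:-→d10:-→d11:-→d12:H2→d13:-→d14:H0 -> H0
  + 193.108.56.0/24 (H1) depth=24
  + 203.11.32.0/20 (H0) depth=20
  lookup 197.232.97.14: bits 1100010111101000011000010 walk d0:H2→d1:H3→d2:-→d3:-→d4:-→d5:-→d6:-→d7:-→d8:H3→d9:-→d10:-→d11:-→d12:-→d13:-→d14:-→d15:-→d16:-→d17:-→d18:-→d19:-→d20:-→d21:-→d22:-→d23:-→d24:-→d25:H2 -> H2
  - 197.0.0.0/8 clear@8

== LOOKUPS ==
["H3","H3","H3","H2","H3","H0","H2"]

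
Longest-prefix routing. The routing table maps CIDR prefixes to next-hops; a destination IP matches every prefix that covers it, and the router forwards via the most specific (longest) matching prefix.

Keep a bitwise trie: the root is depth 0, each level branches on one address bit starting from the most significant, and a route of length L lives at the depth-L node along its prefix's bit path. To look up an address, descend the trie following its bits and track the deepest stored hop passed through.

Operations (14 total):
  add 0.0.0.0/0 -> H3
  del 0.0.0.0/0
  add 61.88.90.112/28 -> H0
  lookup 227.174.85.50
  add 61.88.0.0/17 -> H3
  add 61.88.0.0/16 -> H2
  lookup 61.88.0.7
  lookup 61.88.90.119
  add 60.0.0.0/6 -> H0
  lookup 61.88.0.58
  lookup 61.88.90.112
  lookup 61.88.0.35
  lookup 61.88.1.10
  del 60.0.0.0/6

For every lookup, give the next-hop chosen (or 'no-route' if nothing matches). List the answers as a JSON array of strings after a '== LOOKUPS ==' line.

Apply in order:
  + 0.0.0.0/0 (H3) depth=0
  - 0.0.0.0/0 clear@0
  + 61.88.90.112/28 (H0) depth=28
  Q 227.174.85.50: descend ε ; hops seen [∅] ; pick no-route
  + 61.88.0.0/17 (H3) depth=17
  + 61.88.0.0/16 (H2) depth=16
  Q 61.88.0.7: descend 00111101010110000 ; hops seen [H2,H3] ; pick H3
  Q 61.88.90.119: descend 0011110101011000010110100111 ; hops seen [H2,H3,H0] ; pick H0
  + 60.0.0.0/6 (H0) depth=6
  Q 61.88.0.58: descend 00111101010110000 ; hops seen [H0,H2,H3] ; pick H3
  Q 61.88.90.112: descend 0011110101011000010110100111 ; hops seen [H0,H2,H3,H0] ; pick H0
  Q 61.88.0.35: descend 00111101010110000 ; hops seen [H0,H2,H3] ; pick H3
  Q 61.88.1.10: descend 00111101010110000 ; hops seen [H0,H2,H3] ; pick H3
  - 60.0.0.0/6 clear@6

== LOOKUPS ==
["no-route","H3","H0","H3","H0","H3","H3"]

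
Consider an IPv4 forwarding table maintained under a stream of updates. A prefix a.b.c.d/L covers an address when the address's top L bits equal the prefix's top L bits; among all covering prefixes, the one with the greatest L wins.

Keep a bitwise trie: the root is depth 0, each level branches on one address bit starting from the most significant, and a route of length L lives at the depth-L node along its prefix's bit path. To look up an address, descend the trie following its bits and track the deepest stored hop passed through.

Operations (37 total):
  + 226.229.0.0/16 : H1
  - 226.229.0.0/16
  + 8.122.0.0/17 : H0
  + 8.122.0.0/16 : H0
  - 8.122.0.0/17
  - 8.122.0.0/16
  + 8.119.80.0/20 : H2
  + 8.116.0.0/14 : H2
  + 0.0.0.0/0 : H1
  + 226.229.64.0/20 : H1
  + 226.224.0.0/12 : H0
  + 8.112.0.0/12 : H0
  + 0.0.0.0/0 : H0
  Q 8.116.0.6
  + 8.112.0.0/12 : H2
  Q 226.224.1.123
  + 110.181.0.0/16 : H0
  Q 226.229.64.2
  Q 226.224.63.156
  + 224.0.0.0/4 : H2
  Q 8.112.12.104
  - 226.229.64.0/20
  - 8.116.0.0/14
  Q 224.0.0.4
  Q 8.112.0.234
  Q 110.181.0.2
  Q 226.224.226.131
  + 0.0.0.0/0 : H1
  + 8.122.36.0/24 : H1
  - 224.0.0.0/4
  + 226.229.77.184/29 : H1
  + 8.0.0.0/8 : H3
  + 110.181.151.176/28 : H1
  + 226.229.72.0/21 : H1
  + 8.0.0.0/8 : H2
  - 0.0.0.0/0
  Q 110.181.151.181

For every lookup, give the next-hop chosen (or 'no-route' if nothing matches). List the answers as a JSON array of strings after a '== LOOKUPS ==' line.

Trace:
  + 226.229.0.0/16 (H1) depth=16
  del 226.229.0.0/16 (clear depth 16)
  + 8.122.0.0/17 (H0) depth=17
  + 8.122.0.0/16 (H0) depth=16
  del 8.122.0.0/17 (clear depth 17)
  del 8.122.0.0/16 (clear depth 16)
  + 8.119.80.0/20 (H2) depth=20
  + 8.116.0.0/14 (H2) depth=14
  + 0.0.0.0/0 (H1) depth=0
  + 226.229.64.0/20 (H1) depth=20
  + 226.224.0.0/12 (H0) depth=12
  + 8.112.0.0/12 (H0) depth=12
  + 0.0.0.0/0 (H0) depth=0
  Q 8.116.0.6: descend 00001000011101 ; hops seen [H0,H0,H2] ; pick H2
  + 8.112.0.0/12 (H2) depth=12
  Q 226.224.1.123: descend 1110001011100 ; hops seen [H0,H0] ; pick H0
  + 110.181.0.0/16 (H0) depth=16
  Q 226.229.64.2: descend 11100010111001010100 ; hops seen [H0,H0,H1] ; pick H1
  Q 226.224.63.156: descend 1110001011100 ; hops seen [H0,H0] ; pick H0
  + 224.0.0.0/4 (H2) depth=4
  Q 8.112.12.104: descend 0000100001110 ; hops seen [H0,H2] ; pick H2
  del 226.229.64.0/20 (clear depth 20)
  del 8.116.0.0/14 (clear depth 14)
  Q 224.0.0.4: descend 111000 ; hops seen [H0,H2] ; pick H2
  Q 8.112.0.234: descend 0000100001110 ; hops seen [H0,H2] ; pick H2
  Q 110.181.0.2: descend 0110111010110101 ; hops seen [H0,H0] ; pick H0
  Q 226.224.226.131: descend 1110001011100 ; hops seen [H0,H2,H0] ; pick H0
  + 0.0.0.0/0 (H1) depth=0
  + 8.122.36.0/24 (H1) depth=24
  del 224.0.0.0/4 (clear depth 4)
  + 226.229.77.184/29 (H1) depth=29
  + 8.0.0.0/8 (H3) depth=8
  + 110.181.151.176/28 (H1) depth=28
  + 226.229.72.0/21 (H1) depth=21
  + 8.0.0.0/8 (H2) depth=8
  del 0.0.0.0/0 (clear depth 0)
  Q 110.181.151.181: descend 0110111010110101100101111011 ; hops seen [H0,H1] ; pick H1

== LOOKUPS ==
["H2","H0","H1","H0","H2","H2","H2","H0","H0","H1"]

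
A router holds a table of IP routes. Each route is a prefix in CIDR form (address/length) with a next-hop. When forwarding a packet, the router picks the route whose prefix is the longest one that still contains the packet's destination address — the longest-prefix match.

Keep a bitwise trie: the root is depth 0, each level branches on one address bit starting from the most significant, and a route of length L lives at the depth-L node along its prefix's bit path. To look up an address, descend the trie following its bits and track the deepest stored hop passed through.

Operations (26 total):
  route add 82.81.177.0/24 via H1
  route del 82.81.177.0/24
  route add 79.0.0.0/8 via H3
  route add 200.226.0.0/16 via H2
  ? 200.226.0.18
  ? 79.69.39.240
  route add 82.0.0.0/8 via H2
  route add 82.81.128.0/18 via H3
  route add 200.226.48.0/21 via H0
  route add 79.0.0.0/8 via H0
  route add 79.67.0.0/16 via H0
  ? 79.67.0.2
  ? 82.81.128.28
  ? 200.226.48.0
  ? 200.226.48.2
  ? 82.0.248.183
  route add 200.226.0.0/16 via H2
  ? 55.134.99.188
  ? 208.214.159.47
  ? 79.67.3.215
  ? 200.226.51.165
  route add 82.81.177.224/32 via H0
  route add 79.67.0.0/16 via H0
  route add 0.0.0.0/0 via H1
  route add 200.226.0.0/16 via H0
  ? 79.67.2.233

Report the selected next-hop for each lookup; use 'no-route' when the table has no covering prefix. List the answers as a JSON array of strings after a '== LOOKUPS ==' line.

Process each operation:
  add 82.81.177.0/24 -> H1 at depth 24
  del 82.81.177.0/24 (clear depth 24)
  add 79.0.0.0/8 -> H3 at depth 8
  add 200.226.0.0/16 -> H2 at depth 16
  ? 200.226.0.18  path d0:-→d1:-→d2:-→d3:-→d4:-→d5:-→d6:-→d7:-→d8:-→d9:-→d10:-→d11:-→d12:-→d13:-→d14:-→d15:-→d16:H2  best=H2
  ? 79.69.39.240  path d0:-→d1:-→d2:-→d3:-→d4:-→d5:-→d6:-→d7:-→d8:H3  best=H3
  add 82.0.0.0/8 -> H2 at depth 8
  add 82.81.128.0/18 -> H3 at depth 18
  add 200.226.48.0/21 -> H0 at depth 21
  add 79.0.0.0/8 -> H0 at depth 8
  add 79.67.0.0/16 -> H0 at depth 16
  ? 79.67.0.2  path d0:-→d1:-→d2:-→d3:-→d4:-→d5:-→d6:-→d7:-→d8:H0→d9:-→d10:-→d11:-→d12:-→d13:-→d14:-→d15:-→d16:H0  best=H0
  ? 82.81.128.28  path d0:-→d1:-→d2:-→d3:-→d4:-→d5:-→d6:-→d7:-→d8:H2→d9:-→d10:-→d11:-→d12:-→d13:-→d14:-→d15:-→d16:-→d17:-→d18:H3  best=H3
  ? 200.226.48.0  path d0:-→d1:-→d2:-→d3:-→d4:-→d5:-→d6:-→d7:-→d8:-→d9:-→d10:-→d11:-→d12:-→d13:-→d14:-→d15:-→d16:H2→d17:-→d18:-→d19:-→d20:-→d21:H0  best=H0
  ? 200.226.48.2  path d0:-→d1:-→d2:-→d3:-→d4:-→d5:-→d6:-→d7:-→d8:-→d9:-→d10:-→d11:-→d12:-→d13:-→d14:-→d15:-→d16:H2→d17:-→d18:-→d19:-→d20:-→d21:H0  best=H0
  ? 82.0.248.183  path d0:-→d1:-→d2:-→d3:-→d4:-→d5:-→d6:-→d7:-→d8:H2→d9:-  best=H2
  add 200.226.0.0/16 -> H2 at depth 16
  ? 55.134.99.188  path d0:-→d1:-  best=no-route
  ? 208.214.159.47  path d0:-→d1:-→d2:-→d3:-  best=no-route
  ? 79.67.3.215  path d0:-→d1:-→d2:-→d3:-→d4:-→d5:-→d6:-→d7:-→d8:H0→d9:-→d10:-→d11:-→d12:-→d13:-→d14:-→d15:-→d16:H0  best=H0
  ? 200.226.51.165  path d0:-→d1:-→d2:-→d3:-→d4:-→d5:-→d6:-→d7:-→d8:-→d9:-→d10:-→d11:-→d12:-→d13:-→d14:-→d15:-→d16:H2→d17:-→d18:-→d19:-→d20:-→d21:H0  best=H0
  add 82.81.177.224/32 -> H0 at depth 32
  add 79.67.0.0/16 -> H0 at depth 16
  add 0.0.0.0/0 -> H1 at depth 0
  add 200.226.0.0/16 -> H0 at depth 16
  ? 79.67.2.233  path d0:H1→d1:-→d2:-→d3:-→d4:-→d5:-→d6:-→d7:-→d8:H0→d9:-→d10:-→d11:-→d12:-→d13:-→d14:-→d15:-→d16:H0  best=H0

== LOOKUPS ==
["H2","H3","H0","H3","H0","H0","H2","no-route","no-route","H0","H0","H0"]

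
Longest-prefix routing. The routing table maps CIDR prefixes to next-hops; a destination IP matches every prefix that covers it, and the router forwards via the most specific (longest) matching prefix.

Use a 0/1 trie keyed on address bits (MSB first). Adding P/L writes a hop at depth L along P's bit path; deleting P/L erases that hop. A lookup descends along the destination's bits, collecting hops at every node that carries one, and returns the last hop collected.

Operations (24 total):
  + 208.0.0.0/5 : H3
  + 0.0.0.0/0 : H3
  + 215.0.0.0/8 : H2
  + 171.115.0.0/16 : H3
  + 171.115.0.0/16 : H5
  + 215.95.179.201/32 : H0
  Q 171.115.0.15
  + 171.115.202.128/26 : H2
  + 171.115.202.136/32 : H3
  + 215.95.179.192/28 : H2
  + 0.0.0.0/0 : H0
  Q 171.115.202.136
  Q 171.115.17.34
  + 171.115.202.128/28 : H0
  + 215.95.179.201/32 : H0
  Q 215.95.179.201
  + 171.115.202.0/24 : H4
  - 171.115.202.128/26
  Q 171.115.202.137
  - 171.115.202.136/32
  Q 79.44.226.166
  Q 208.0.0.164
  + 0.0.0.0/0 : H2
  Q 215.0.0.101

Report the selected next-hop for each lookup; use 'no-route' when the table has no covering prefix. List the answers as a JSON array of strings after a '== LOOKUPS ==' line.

Process each operation:
  add 208.0.0.0/5 -> H3 at depth 5
  add 0.0.0.0/0 -> H3 at depth 0
  add 215.0.0.0/8 -> H2 at depth 8
  add 171.115.0.0/16 -> H3 at depth 16
  add 171.115.0.0/16 -> H5 at depth 16
  add 215.95.179.201/32 -> H0 at depth 32
  lookup 171.115.0.15: bits 1010101101110011 walk d0:H3→d1:-→d2:-→d3:-→d4:-→d5:-→d6:-→d7:-→d8:-→d9:-→d10:-→d11:-→d12:-→d13:-→d14:-→d15:-→d16:H5 -> H5
  add 171.115.202.128/26 -> H2 at depth 26
  add 171.115.202.136/32 -> H3 at depth 32
  add 215.95.179.192/28 -> H2 at depth 28
  add 0.0.0.0/0 -> H0 at depth 0
  lookup 171.115.202.136: bits 10101011011100111100101010001000 walk d0:H0→d1:-→d2:-→d3:-→d4:-→d5:-→d6:-→d7:-→d8:-→d9:-→d10:-→d11:-→d12:-→d13:-→d14:-→d15:-→d16:H5→d17:-→d18:-→d19:-→d20:-→d21:-→d22:-→d23:-→d24:-→d25:-→d26:H2→d27:-→d28:-→d29:-→d30:-→d31:-→d32:H3 -> H3
  lookup 171.115.17.34: bits 1010101101110011 walk d0:H0→d1:-→d2:-→d3:-→d4:-→d5:-→d6:-→d7:-→d8:-→d9:-→d10:-→d11:-→d12:-→d13:-→d14:-→d15:-→d16:H5 -> H5
  add 171.115.202.128/28 -> H0 at depth 28
  add 215.95.179.201/32 -> H0 at depth 32
  lookup 215.95.179.201: bits 11010111010111111011001111001001 walk d0:H0→d1:-→d2:-→d3:-→d4:-→d5:H3→d6:-→d7:-→d8:H2→d9:-→d10:-→d11:-→d12:-→d13:-→d14:-→d15:-→d16:-→d17:-→d18:-→d19:-→d20:-→d21:-→d22:-→d23:-→d24:-→d25:-→d26:-→d27:-→d28:H2→d29:-→d30:-→d31:-→d32:H0 -> H0
  add 171.115.202.0/24 -> H4 at depth 24
  del 171.115.202.128/26 (clear depth 26)
  lookup 171.115.202.137: bits 1010101101110011110010101000100 walk d0:H0→d1:-→d2:-→d3:-→d4:-→d5:-→d6:-→d7:-→d8:-→d9:-→d10:-→d11:-→d12:-→d13:-→d14:-→d15:-→d16:H5→d17:-→d18:-→d19:-→d20:-→d21:-→d22:-→d23:-→d24:H4→d25:-→d26:-→d27:-→d28:H0→d29:-→d30:-→d31:- -> H0
  del 171.115.202.136/32 (clear depth 32)
  lookup 79.44.226.166: bits ε walk d0:H0 -> H0
  lookup 208.0.0.164: bits 11010 walk d0:H0→d1:-→d2:-→d3:-→d4:-→d5:H3 -> H3
  add 0.0.0.0/0 -> H2 at depth 0
  lookup 215.0.0.101: bits 110101110 walk d0:H2→d1:-→d2:-→d3:-→d4:-→d5:H3→d6:-→d7:-→d8:H2→d9:- -> H2

== LOOKUPS ==
["H5","H3","H5","H0","H0","H0","H3","H2"]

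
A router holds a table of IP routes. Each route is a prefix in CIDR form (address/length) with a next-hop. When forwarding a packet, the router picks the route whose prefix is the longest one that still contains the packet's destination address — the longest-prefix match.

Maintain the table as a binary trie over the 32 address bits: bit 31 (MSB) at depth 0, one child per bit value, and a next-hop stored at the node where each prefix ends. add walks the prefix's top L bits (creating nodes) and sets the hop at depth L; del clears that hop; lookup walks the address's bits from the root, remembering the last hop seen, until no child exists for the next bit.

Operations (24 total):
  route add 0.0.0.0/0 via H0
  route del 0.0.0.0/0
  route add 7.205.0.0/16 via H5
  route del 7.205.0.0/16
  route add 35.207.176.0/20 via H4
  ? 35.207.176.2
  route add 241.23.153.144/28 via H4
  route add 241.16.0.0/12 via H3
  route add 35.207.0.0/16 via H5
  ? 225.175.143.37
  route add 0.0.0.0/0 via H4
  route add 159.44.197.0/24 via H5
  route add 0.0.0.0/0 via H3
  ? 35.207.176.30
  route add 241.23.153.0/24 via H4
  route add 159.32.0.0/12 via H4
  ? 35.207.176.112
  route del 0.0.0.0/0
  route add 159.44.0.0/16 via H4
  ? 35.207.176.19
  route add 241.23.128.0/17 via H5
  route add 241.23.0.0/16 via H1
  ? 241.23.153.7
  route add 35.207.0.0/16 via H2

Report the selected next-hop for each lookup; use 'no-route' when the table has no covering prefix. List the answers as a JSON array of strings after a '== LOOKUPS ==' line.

Apply in order:
  + 0.0.0.0/0 (H0) depth=0
  - 0.0.0.0/0 clear@0
  + 7.205.0.0/16 (H5) depth=16
  - 7.205.0.0/16 clear@16
  + 35.207.176.0/20 (H4) depth=20
  Q 35.207.176.2: descend 00100011110011111011 ; hops seen [H4] ; pick H4
  + 241.23.153.144/28 (H4) depth=28
  + 241.16.0.0/12 (H3) depth=12
  + 35.207.0.0/16 (H5) depth=16
  Q 225.175.143.37: descend 111 ; hops seen [∅] ; pick no-route
  + 0.0.0.0/0 (H4) depth=0
  + 159.44.197.0/24 (H5) depth=24
  + 0.0.0.0/0 (H3) depth=0
  Q 35.207.176.30: descend 00100011110011111011 ; hops seen [H3,H5,H4] ; pick H4
  + 241.23.153.0/24 (H4) depth=24
  + 159.32.0.0/12 (H4) depth=12
  Q 35.207.176.112: descend 00100011110011111011 ; hops seen [H3,H5,H4] ; pick H4
  - 0.0.0.0/0 clear@0
  + 159.44.0.0/16 (H4) depth=16
  Q 35.207.176.19: descend 00100011110011111011 ; hops seen [H5,H4] ; pick H4
  + 241.23.128.0/17 (H5) depth=17
  + 241.23.0.0/16 (H1) depth=16
  Q 241.23.153.7: descend 111100010001011110011001 ; hops seen [H3,H1,H5,H4] ; pick H4
  + 35.207.0.0/16 (H2) depth=16

== LOOKUPS ==
["H4","no-route","H4","H4","H4","H4"]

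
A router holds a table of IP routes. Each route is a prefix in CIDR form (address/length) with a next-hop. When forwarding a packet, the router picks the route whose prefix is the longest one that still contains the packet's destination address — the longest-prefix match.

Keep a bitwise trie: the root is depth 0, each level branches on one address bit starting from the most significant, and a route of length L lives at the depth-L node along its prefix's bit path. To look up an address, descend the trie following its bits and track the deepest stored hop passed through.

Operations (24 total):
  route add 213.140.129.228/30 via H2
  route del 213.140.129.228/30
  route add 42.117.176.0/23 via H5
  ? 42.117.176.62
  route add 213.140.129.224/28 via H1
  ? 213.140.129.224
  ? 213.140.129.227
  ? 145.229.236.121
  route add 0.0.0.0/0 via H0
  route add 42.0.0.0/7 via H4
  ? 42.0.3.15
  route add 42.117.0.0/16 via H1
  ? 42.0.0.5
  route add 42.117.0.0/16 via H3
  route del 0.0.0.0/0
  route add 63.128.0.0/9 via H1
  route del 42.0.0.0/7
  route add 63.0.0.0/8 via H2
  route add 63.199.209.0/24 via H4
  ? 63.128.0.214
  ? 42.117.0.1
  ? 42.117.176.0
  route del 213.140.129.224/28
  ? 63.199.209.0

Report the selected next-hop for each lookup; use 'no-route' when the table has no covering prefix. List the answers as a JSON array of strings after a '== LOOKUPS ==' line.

Trace:
  add 213.140.129.228/30 -> H2 at depth 30
  del 213.140.129.228/30 (clear depth 30)
  add 42.117.176.0/23 -> H5 at depth 23
  lookup 42.117.176.62: bits 00101010011101011011000 walk d0:-→d1:-→d2:-→d3:-→d4:-→d5:-→d6:-→d7:-→d8:-→d9:-→d10:-→d11:-→d12:-→d13:-→d14:-→d15:-→d16:-→d17:-→d18:-→d19:-→d20:-→d21:-→d22:-→d23:H5 -> H5
  add 213.140.129.224/28 -> H1 at depth 28
  lookup 213.140.129.224: bits 11010101100011001000000111100 walk d0:-→d1:-→d2:-→d3:-→d4:-→d5:-→d6:-→d7:-→d8:-→d9:-→d10:-→d11:-→d12:-→d13:-→d14:-→d15:-→d16:-→d17:-→d18:-→d19:-→d20:-→d21:-→d22:-→d23:-→d24:-→d25:-→d26:-→d27:-→d28:H1→d29:- -> H1
  lookup 213.140.129.227: bits 11010101100011001000000111100 walk d0:-→d1:-→d2:-→d3:-→d4:-→d5:-→d6:-→d7:-→d8:-→d9:-→d10:-→d11:-→d12:-→d13:-→d14:-→d15:-→d16:-→d17:-→d18:-→d19:-→d20:-→d21:-→d22:-→d23:-→d24:-→d25:-→d26:-→d27:-→d28:H1→d29:- -> H1
  lookup 145.229.236.121: bits 1 walk d0:-→d1:- -> no-route
  add 0.0.0.0/0 -> H0 at depth 0
  add 42.0.0.0/7 -> H4 at depth 7
  lookup 42.0.3.15: bits 001010100 walk d0:H0→d1:-→d2:-→d3:-→d4:-→d5:-→d6:-→d7:H4→d8:-→d9:- -> H4
  add 42.117.0.0/16 -> H1 at depth 16
  lookup 42.0.0.5: bits 001010100 walk d0:H0→d1:-→d2:-→d3:-→d4:-→d5:-→d6:-→d7:H4→d8:-→d9:- -> H4
  add 42.117.0.0/16 -> H3 at depth 16
  del 0.0.0.0/0 (clear depth 0)
  add 63.128.0.0/9 -> H1 at depth 9
  del 42.0.0.0/7 (clear depth 7)
  add 63.0.0.0/8 -> H2 at depth 8
  add 63.199.209.0/24 -> H4 at depth 24
  lookup 63.128.0.214: bits 001111111 walk d0:-→d1:-→d2:-→d3:-→d4:-→d5:-→d6:-→d7:-→d8:H2→d9:H1 -> H1
  lookup 42.117.0.1: bits 0010101001110101 walk d0:-→d1:-→d2:-→d3:-→d4:-→d5:-→d6:-→d7:-→d8:-→d9:-→d10:-→d11:-→d12:-→d13:-→d14:-→d15:-→d16:H3 -> H3
  lookup 42.117.176.0: bits 00101010011101011011000 walk d0:-→d1:-→d2:-→d3:-→d4:-→d5:-→d6:-→d7:-→d8:-→d9:-→d10:-→d11:-→d12:-→d13:-→d14:-→d15:-→d16:H3→d17:-→d18:-→d19:-→d20:-→d21:-→d22:-→d23:H5 -> H5
  del 213.140.129.224/28 (clear depth 28)
  lookup 63.199.209.0: bits 001111111100011111010001 walk d0:-→d1:-→d2:-→d3:-→d4:-→d5:-→d6:-→d7:-→d8:H2→d9:H1→d10:-→d11:-→d12:-→d13:-→d14:-→d15:-→d16:-→d17:-→d18:-→d19:-→d20:-→d21:-→d22:-→d23:-→d24:H4 -> H4

== LOOKUPS ==
["H5","H1","H1","no-route","H4","H4","H1","H3","H5","H4"]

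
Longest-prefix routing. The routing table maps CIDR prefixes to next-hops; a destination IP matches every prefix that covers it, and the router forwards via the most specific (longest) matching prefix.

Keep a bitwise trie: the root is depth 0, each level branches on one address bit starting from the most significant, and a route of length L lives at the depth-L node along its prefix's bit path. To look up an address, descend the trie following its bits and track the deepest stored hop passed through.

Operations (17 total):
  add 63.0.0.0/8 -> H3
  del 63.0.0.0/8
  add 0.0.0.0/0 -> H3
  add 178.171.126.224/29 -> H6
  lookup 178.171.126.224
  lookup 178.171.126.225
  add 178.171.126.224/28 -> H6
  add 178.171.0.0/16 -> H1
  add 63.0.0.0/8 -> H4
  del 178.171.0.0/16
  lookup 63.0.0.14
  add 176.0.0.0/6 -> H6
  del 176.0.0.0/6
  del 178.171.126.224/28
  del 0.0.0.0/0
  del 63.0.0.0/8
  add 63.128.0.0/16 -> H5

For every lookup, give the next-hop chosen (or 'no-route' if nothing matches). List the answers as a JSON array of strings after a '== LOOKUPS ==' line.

Trace:
  add 63.0.0.0/8 -> H3 at depth 8
  del 63.0.0.0/8 (clear depth 8)
  add 0.0.0.0/0 -> H3 at depth 0
  add 178.171.126.224/29 -> H6 at depth 29
  Q 178.171.126.224: descend 10110010101010110111111011100 ; hops seen [H3,H6] ; pick H6
  Q 178.171.126.225: descend 10110010101010110111111011100 ; hops seen [H3,H6] ; pick H6
  add 178.171.126.224/28 -> H6 at depth 28
  add 178.171.0.0/16 -> H1 at depth 16
  add 63.0.0.0/8 -> H4 at depth 8
  del 178.171.0.0/16 (clear depth 16)
  Q 63.0.0.14: descend 00111111 ; hops seen [H3,H4] ; pick H4
  add 176.0.0.0/6 -> H6 at depth 6
  del 176.0.0.0/6 (clear depth 6)
  del 178.171.126.224/28 (clear depth 28)
  del 0.0.0.0/0 (clear depth 0)
  del 63.0.0.0/8 (clear depth 8)
  add 63.128.0.0/16 -> H5 at depth 16

== LOOKUPS ==
["H6","H6","H4"]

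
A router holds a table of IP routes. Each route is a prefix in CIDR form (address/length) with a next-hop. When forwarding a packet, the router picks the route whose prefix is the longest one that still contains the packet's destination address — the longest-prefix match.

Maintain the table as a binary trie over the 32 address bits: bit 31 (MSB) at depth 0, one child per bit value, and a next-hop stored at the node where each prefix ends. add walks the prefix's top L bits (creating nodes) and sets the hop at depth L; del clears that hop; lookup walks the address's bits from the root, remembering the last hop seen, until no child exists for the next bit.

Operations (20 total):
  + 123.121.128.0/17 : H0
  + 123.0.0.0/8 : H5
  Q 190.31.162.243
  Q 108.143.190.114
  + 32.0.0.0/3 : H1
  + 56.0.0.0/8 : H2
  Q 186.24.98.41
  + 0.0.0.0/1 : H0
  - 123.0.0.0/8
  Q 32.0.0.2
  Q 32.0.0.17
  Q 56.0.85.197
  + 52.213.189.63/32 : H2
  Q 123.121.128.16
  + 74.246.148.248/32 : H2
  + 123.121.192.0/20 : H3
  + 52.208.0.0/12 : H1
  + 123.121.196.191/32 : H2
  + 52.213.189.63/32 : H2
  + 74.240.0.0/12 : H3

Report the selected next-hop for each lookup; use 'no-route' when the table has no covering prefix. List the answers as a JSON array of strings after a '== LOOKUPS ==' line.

Process each operation:
  + 123.121.128.0/17 (H0) depth=17
  + 123.0.0.0/8 (H5) depth=8
  ? 190.31.162.243  path d0:-  best=no-route
  ? 108.143.190.114  path d0:-→d1:-→d2:-→d3:-  best=no-route
  + 32.0.0.0/3 (H1) depth=3
  + 56.0.0.0/8 (H2) depth=8
  ? 186.24.98.41  path d0:-  best=no-route
  + 0.0.0.0/1 (H0) depth=1
  - 123.0.0.0/8 clear@8
  ? 32.0.0.2  path d0:-→d1:H0→d2:-→d3:H1  best=H1
  ? 32.0.0.17  path d0:-→d1:H0→d2:-→d3:H1  best=H1
  ? 56.0.85.197  path d0:-→d1:H0→d2:-→d3:H1→d4:-→d5:-→d6:-→d7:-→d8:H2  best=H2
  + 52.213.189.63/32 (H2) depth=32
  ? 123.121.128.16  path d0:-→d1:H0→d2:-→d3:-→d4:-→d5:-→d6:-→d7:-→d8:-→d9:-→d10:-→d11:-→d12:-→d13:-→d14:-→d15:-→d16:-→d17:H0  best=H0
  + 74.246.148.248/32 (H2) depth=32
  + 123.121.192.0/20 (H3) depth=20
  + 52.208.0.0/12 (H1) depth=12
  + 123.121.196.191/32 (H2) depth=32
  + 52.213.189.63/32 (H2) depth=32
  + 74.240.0.0/12 (H3) depth=12

== LOOKUPS ==
["no-route","no-route","no-route","H1","H1","H2","H0"]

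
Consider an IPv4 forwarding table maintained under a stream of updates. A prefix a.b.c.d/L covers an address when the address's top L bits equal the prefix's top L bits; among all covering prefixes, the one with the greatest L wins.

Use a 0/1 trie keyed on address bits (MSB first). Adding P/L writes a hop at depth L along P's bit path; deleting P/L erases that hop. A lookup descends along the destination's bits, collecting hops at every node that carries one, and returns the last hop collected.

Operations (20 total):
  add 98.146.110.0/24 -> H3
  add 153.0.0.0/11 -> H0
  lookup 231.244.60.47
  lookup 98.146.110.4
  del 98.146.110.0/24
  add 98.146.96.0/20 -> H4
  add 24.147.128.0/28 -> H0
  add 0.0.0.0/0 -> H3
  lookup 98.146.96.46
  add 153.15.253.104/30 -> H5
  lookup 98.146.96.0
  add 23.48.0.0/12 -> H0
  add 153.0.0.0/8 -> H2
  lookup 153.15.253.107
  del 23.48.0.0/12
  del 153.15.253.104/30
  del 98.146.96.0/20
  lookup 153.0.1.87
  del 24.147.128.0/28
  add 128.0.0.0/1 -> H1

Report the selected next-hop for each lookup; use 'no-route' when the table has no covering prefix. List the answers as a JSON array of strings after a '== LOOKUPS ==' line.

Process each operation:
  add 98.146.110.0/24 -> H3 at depth 24
  add 153.0.0.0/11 -> H0 at depth 11
  lookup 231.244.60.47: bits 1 walk d0:-→d1:- -> no-route
  lookup 98.146.110.4: bits 011000101001001001101110 walk d0:-→d1:-→d2:-→d3:-→d4:-→d5:-→d6:-→d7:-→d8:-→d9:-→d10:-→d11:-→d12:-→d13:-→d14:-→d15:-→d16:-→d17:-→d18:-→d19:-→d20:-→d21:-→d22:-→d23:-→d24:H3 -> H3
  del 98.146.110.0/24 (clear depth 24)
  add 98.146.96.0/20 -> H4 at depth 20
  add 24.147.128.0/28 -> H0 at depth 28
  add 0.0.0.0/0 -> H3 at depth 0
  lookup 98.146.96.46: bits 01100010100100100110 walk d0:H3→d1:-→d2:-→d3:-→d4:-→d5:-→d6:-→d7:-→d8:-→d9:-→d10:-→d11:-→d12:-→d13:-→d14:-→d15:-→d16:-→d17:-→d18:-→d19:-→d20:H4 -> H4
  add 153.15.253.104/30 -> H5 at depth 30
  lookup 98.146.96.0: bits 01100010100100100110 walk d0:H3→d1:-→d2:-→d3:-→d4:-→d5:-→d6:-→d7:-→d8:-→d9:-→d10:-→d11:-→d12:-→d13:-→d14:-→d15:-→d16:-→d17:-→d18:-→d19:-→d20:H4 -> H4
  add 23.48.0.0/12 -> H0 at depth 12
  add 153.0.0.0/8 -> H2 at depth 8
  lookup 153.15.253.107: bits 100110010000111111111101011010 walk d0:H3→d1:-→d2:-→d3:-→d4:-→d5:-→d6:-→d7:-→d8:H2→d9:-→d10:-→d11:H0→d12:-→d13:-→d14:-→d15:-→d16:-→d17:-→d18:-→d19:-→d20:-→d21:-→d22:-→d23:-→d24:-→d25:-→d26:-→d27:-→d28:-→d29:-→d30:H5 -> H5
  del 23.48.0.0/12 (clear depth 12)
  del 153.15.253.104/30 (clear depth 30)
  del 98.146.96.0/20 (clear depth 20)
  lookup 153.0.1.87: bits 100110010000 walk d0:H3→d1:-→d2:-→d3:-→d4:-→d5:-→d6:-→d7:-→d8:H2→d9:-→d10:-→d11:H0→d12:- -> H0
  del 24.147.128.0/28 (clear depth 28)
  add 128.0.0.0/1 -> H1 at depth 1

== LOOKUPS ==
["no-route","H3","H4","H4","H5","H0"]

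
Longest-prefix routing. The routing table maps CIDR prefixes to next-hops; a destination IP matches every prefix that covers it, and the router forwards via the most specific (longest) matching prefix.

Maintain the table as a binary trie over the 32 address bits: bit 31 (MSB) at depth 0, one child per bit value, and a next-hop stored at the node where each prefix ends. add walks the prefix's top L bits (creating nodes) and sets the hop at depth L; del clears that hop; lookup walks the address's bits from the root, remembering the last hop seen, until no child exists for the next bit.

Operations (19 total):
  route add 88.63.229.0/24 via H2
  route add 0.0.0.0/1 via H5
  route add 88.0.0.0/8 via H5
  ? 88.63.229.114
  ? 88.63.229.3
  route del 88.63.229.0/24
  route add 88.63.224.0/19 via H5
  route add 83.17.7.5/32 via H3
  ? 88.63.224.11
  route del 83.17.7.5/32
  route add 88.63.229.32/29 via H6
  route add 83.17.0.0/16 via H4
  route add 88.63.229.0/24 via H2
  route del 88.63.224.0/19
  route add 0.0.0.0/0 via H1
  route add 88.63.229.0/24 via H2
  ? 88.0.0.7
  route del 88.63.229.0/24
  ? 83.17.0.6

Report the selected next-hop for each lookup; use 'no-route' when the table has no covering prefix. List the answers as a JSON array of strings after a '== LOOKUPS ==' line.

Process each operation:
  add 88.63.229.0/24 -> H2 at depth 24
  add 0.0.0.0/1 -> H5 at depth 1
  add 88.0.0.0/8 -> H5 at depth 8
  ? 88.63.229.114  path d0:-→d1:H5→d2:-→d3:-→d4:-→d5:-→d6:-→d7:-→d8:H5→d9:-→d10:-→d11:-→d12:-→d13:-→d14:-→d15:-→d16:-→d17:-→d18:-→d19:-→d20:-→d21:-→d22:-→d23:-→d24:H2  best=H2
  ? 88.63.229.3  path d0:-→d1:H5→d2:-→d3:-→d4:-→d5:-→d6:-→d7:-→d8:H5→d9:-→d10:-→d11:-→d12:-→d13:-→d14:-→d15:-→d16:-→d17:-→d18:-→d19:-→d20:-→d21:-→d22:-→d23:-→d24:H2  best=H2
  del 88.63.229.0/24 (clear depth 24)
  add 88.63.224.0/19 -> H5 at depth 19
  add 83.17.7.5/32 -> H3 at depth 32
  ? 88.63.224.11  path d0:-→d1:H5→d2:-→d3:-→d4:-→d5:-→d6:-→d7:-→d8:H5→d9:-→d10:-→d11:-→d12:-→d13:-→d14:-→d15:-→d16:-→d17:-→d18:-→d19:H5→d20:-→d21:-  best=H5
  del 83.17.7.5/32 (clear depth 32)
  add 88.63.229.32/29 -> H6 at depth 29
  add 83.17.0.0/16 -> H4 at depth 16
  add 88.63.229.0/24 -> H2 at depth 24
  del 88.63.224.0/19 (clear depth 19)
  add 0.0.0.0/0 -> H1 at depth 0
  add 88.63.229.0/24 -> H2 at depth 24
  ? 88.0.0.7  path d0:H1→d1:H5→d2:-→d3:-→d4:-→d5:-→d6:-→d7:-→d8:H5→d9:-→d10:-  best=H5
  del 88.63.229.0/24 (clear depth 24)
  ? 83.17.0.6  path d0:H1→d1:H5→d2:-→d3:-→d4:-→d5:-→d6:-→d7:-→d8:-→d9:-→d10:-→d11:-→d12:-→d13:-→d14:-→d15:-→d16:H4→d17:-→d18:-→d19:-→d20:-→d21:-  best=H4

== LOOKUPS ==
["H2","H2","H5","H5","H4"]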